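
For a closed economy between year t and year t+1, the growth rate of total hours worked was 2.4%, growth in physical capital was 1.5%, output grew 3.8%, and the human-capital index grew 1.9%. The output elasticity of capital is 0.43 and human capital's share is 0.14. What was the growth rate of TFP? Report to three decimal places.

Labor's share = 1 − 0.43 − 0.14 = 0.43.
Physical capital: 0.43 × 1.5 = 0.645 pp.
The human-capital index: 0.14 × 1.9 = 0.266 pp.
Total hours worked: 0.43 × 2.4 = 1.032 pp.
TFP growth = 3.8 − 1.943 = 1.857%.

TFP grew 1.857%.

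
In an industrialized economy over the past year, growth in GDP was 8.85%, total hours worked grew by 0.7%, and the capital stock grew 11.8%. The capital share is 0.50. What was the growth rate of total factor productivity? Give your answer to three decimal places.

2.600%

Labor's share = 1 − 0.5 = 0.5.
The capital stock: 0.5 × 11.8 = 5.9 pp.
Total hours worked: 0.5 × 0.7 = 0.35 pp.
TFP growth = 8.85 − 6.25 = 2.6%.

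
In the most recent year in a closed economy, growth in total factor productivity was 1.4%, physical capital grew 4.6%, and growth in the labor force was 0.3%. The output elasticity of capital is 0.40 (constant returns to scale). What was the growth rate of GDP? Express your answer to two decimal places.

GDP growth was 3.42%.

Labor's share = 1 − 0.4 = 0.6.
Physical capital: 0.4 × 4.6 = 1.84 pp.
The labor force: 0.6 × 0.3 = 0.18 pp.
Output growth = 1.4 + 2.02 = 3.42%.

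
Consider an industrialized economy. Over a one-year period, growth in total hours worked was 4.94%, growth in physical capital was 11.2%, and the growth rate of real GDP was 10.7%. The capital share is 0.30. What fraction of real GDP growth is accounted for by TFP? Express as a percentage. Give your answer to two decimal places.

Labor's share = 1 − 0.3 = 0.7.
Physical capital: 0.3 × 11.2 = 3.36 pp.
Total hours worked: 0.7 × 4.94 = 3.458 pp.
TFP growth = 10.7 − 6.818 = 3.882%.
TFP share of growth = 3.882 / 10.7 × 100 = 36.2804%.

TFP accounted for 36.28% of growth.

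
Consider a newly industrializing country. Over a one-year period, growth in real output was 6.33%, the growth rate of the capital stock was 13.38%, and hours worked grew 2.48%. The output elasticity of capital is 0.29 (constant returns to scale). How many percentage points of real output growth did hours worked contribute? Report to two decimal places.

Labor's share = 1 − 0.29 = 0.71.
Contribution = share × growth = 0.71 × 2.48 = 1.7608 pp.

1.76 pp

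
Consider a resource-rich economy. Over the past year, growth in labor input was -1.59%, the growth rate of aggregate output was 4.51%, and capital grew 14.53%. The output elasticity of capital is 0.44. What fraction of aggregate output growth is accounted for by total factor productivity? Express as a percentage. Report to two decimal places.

Labor's share = 1 − 0.44 = 0.56.
Capital: 0.44 × 14.53 = 6.3932 pp.
Labor input: 0.56 × (-1.59) = -0.8904 pp.
TFP growth = 4.51 − 5.5028 = -0.9928%.
TFP share of growth = -0.9928 / 4.51 × 100 = -22.0133%.

-22.01%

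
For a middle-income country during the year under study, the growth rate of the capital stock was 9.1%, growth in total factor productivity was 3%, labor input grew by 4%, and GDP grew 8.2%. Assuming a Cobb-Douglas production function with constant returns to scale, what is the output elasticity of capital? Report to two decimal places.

gY = gA + α·gK + (1−α)·gL, so gY − gA − gL = α(gK − gL).
8.2 − 3 − 4 = α × (9.1 − 4).
1.2 = 5.1 α, so α = 0.2353.

0.24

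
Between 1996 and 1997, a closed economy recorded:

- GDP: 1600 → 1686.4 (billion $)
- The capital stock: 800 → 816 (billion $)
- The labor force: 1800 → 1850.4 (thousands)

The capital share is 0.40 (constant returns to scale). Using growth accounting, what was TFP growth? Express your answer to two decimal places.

2.92%

GDP growth = (1686.4 − 1600) / 1600 = 5.4%.
The capital stock growth = (816 − 800) / 800 = 2%.
The labor force growth = (1850.4 − 1800) / 1800 = 2.8%.
Labor's share = 1 − 0.4 = 0.6.
The capital stock: 0.4 × 2 = 0.8 pp.
The labor force: 0.6 × 2.8 = 1.68 pp.
TFP growth = 5.4 − 2.48 = 2.92%.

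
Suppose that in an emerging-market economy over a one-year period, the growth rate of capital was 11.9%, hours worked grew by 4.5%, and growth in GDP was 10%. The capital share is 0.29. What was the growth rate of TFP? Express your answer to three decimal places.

3.354%

Labor's share = 1 − 0.29 = 0.71.
Capital: 0.29 × 11.9 = 3.451 pp.
Hours worked: 0.71 × 4.5 = 3.195 pp.
TFP growth = 10 − 6.646 = 3.354%.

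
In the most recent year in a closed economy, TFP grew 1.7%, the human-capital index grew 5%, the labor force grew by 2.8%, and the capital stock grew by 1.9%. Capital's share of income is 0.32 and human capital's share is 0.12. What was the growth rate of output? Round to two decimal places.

4.48%

Labor's share = 1 − 0.32 − 0.12 = 0.56.
The capital stock: 0.32 × 1.9 = 0.608 pp.
The human-capital index: 0.12 × 5 = 0.6 pp.
The labor force: 0.56 × 2.8 = 1.568 pp.
Output growth = 1.7 + 2.776 = 4.476%.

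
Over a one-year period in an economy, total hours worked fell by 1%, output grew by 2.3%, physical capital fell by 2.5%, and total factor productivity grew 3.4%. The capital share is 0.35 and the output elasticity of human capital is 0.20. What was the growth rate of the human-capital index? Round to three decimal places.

Labor's share = 1 − 0.35 − 0.2 = 0.45.
gY = gA + 0.35×(-2.5) + 0.45×(-1) + 0.2×g.
0.2×g = 2.3 − 3.4 + 1.325 = 0.225.
g = 0.225 / 0.2 = 1.125%.

1.125%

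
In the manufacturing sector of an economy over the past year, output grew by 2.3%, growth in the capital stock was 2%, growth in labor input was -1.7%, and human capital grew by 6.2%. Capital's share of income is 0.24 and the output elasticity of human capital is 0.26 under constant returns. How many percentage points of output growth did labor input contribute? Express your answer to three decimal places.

-0.850 pp

Labor's share = 1 − 0.24 − 0.26 = 0.5.
Contribution = share × growth = 0.5 × (-1.7) = -0.85 pp.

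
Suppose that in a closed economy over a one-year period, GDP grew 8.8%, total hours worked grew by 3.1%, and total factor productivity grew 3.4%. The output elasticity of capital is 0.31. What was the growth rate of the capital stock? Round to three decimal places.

The capital stock grew 10.519%.

Labor's share = 1 − 0.31 = 0.69.
gY = gA + 0.69×3.1 + 0.31×g.
0.31×g = 8.8 − 3.4 − 2.139 = 3.261.
g = 3.261 / 0.31 = 10.51935%.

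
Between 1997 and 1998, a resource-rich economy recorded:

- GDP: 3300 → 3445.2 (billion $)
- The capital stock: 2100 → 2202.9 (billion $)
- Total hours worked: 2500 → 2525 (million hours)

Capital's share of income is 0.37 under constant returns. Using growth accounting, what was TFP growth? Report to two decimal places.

GDP growth = (3445.2 − 3300) / 3300 = 4.4%.
The capital stock growth = (2202.9 − 2100) / 2100 = 4.9%.
Total hours worked growth = (2525 − 2500) / 2500 = 1%.
Labor's share = 1 − 0.37 = 0.63.
The capital stock: 0.37 × 4.9 = 1.813 pp.
Total hours worked: 0.63 × 1 = 0.63 pp.
TFP growth = 4.4 − 2.443 = 1.957%.

1.96%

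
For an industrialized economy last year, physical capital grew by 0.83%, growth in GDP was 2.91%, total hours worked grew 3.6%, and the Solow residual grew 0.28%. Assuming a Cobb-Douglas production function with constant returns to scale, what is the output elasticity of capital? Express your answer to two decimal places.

The output elasticity of capital is 0.35.

gY = gA + α·gK + (1−α)·gL, so gY − gA − gL = α(gK − gL).
2.91 − 0.28 − 3.6 = α × (0.83 − 3.6).
-0.97 = -2.77 α, so α = 0.3502.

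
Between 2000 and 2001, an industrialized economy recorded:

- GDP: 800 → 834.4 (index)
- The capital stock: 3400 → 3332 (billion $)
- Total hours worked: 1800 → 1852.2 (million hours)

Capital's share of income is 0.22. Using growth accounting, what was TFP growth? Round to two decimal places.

TFP growth was 2.48%.

GDP growth = (834.4 − 800) / 800 = 4.3%.
The capital stock growth = (3332 − 3400) / 3400 = -2%.
Total hours worked growth = (1852.2 − 1800) / 1800 = 2.9%.
Labor's share = 1 − 0.22 = 0.78.
The capital stock: 0.22 × (-2) = -0.44 pp.
Total hours worked: 0.78 × 2.9 = 2.262 pp.
TFP growth = 4.3 − 1.822 = 2.478%.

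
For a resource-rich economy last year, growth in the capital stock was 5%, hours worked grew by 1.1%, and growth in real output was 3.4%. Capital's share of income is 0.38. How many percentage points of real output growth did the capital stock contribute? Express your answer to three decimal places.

1.900 percentage points

Contribution = share × growth = 0.38 × 5 = 1.9 pp.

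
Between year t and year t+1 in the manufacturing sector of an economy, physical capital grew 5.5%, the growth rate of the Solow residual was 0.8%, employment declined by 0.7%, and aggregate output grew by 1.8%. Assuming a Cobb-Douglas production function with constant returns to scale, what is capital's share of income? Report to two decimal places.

α = 0.27

gY = gA + α·gK + (1−α)·gL, so gY − gA − gL = α(gK − gL).
1.8 − 0.8 + 0.7 = α × (5.5 − (-0.7)).
1.7 = 6.2 α, so α = 0.2742.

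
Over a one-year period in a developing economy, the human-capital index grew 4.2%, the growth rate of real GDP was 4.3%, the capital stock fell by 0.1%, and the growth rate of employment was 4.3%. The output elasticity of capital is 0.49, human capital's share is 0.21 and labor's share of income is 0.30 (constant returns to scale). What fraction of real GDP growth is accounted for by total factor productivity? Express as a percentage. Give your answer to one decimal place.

Labor's share = 1 − 0.49 − 0.21 = 0.3.
The capital stock: 0.49 × (-0.1) = -0.049 pp.
The human-capital index: 0.21 × 4.2 = 0.882 pp.
Employment: 0.3 × 4.3 = 1.29 pp.
TFP growth = 4.3 − 2.123 = 2.177%.
TFP share of growth = 2.177 / 4.3 × 100 = 50.628%.

50.6%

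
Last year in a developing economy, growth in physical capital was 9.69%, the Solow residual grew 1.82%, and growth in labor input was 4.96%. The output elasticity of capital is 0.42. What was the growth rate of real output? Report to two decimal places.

Labor's share = 1 − 0.42 = 0.58.
Physical capital: 0.42 × 9.69 = 4.0698 pp.
Labor input: 0.58 × 4.96 = 2.8768 pp.
Output growth = 1.82 + 6.9466 = 8.7666%.

8.77%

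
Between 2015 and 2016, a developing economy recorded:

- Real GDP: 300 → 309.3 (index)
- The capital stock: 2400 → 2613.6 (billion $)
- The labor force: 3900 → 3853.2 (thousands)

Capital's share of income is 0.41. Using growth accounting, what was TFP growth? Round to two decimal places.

0.16%

Real GDP growth = (309.3 − 300) / 300 = 3.1%.
The capital stock growth = (2613.6 − 2400) / 2400 = 8.9%.
The labor force growth = (3853.2 − 3900) / 3900 = -1.2%.
Labor's share = 1 − 0.41 = 0.59.
The capital stock: 0.41 × 8.9 = 3.649 pp.
The labor force: 0.59 × (-1.2) = -0.708 pp.
TFP growth = 3.1 − 2.941 = 0.159%.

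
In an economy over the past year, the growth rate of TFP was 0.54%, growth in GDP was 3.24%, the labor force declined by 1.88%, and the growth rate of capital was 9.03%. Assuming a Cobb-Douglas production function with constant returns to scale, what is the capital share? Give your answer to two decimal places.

gY = gA + α·gK + (1−α)·gL, so gY − gA − gL = α(gK − gL).
3.24 − 0.54 + 1.88 = α × (9.03 − (-1.88)).
4.58 = 10.91 α, so α = 0.4198.

0.42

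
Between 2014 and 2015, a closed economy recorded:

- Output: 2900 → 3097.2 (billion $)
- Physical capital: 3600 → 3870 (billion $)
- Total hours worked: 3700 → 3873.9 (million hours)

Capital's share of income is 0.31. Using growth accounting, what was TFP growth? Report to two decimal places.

Output growth = (3097.2 − 2900) / 2900 = 6.8%.
Physical capital growth = (3870 − 3600) / 3600 = 7.5%.
Total hours worked growth = (3873.9 − 3700) / 3700 = 4.7%.
Labor's share = 1 − 0.31 = 0.69.
Physical capital: 0.31 × 7.5 = 2.325 pp.
Total hours worked: 0.69 × 4.7 = 3.243 pp.
TFP growth = 6.8 − 5.568 = 1.232%.

TFP grew 1.23%.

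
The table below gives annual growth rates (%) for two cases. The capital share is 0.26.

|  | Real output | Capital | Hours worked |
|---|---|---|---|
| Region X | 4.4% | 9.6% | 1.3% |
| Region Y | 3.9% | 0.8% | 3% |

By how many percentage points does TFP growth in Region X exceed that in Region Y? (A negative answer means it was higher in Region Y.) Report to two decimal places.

Labor's share = 1 − 0.26 = 0.74.
Region X: TFP = 4.4 − 2.496 − 0.962 = 0.942%.
Region Y: TFP = 3.9 − 0.208 − 2.22 = 1.472%.
Difference = 0.942 − (1.472) = -0.53 pp.

-0.53 percentage points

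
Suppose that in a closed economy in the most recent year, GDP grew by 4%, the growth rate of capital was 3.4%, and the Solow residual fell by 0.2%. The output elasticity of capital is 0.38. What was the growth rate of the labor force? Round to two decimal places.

Labor's share = 1 − 0.38 = 0.62.
gY = gA + 0.38×3.4 + 0.62×g.
0.62×g = 4 + 0.2 − 1.292 = 2.908.
g = 2.908 / 0.62 = 4.6903%.

The labor force growth was 4.69%.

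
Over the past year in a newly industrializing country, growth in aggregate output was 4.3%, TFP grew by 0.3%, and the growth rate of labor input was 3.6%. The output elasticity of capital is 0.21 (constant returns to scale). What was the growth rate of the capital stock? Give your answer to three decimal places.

Labor's share = 1 − 0.21 = 0.79.
gY = gA + 0.79×3.6 + 0.21×g.
0.21×g = 4.3 − 0.3 − 2.844 = 1.156.
g = 1.156 / 0.21 = 5.50476%.

The capital stock grew 5.505%.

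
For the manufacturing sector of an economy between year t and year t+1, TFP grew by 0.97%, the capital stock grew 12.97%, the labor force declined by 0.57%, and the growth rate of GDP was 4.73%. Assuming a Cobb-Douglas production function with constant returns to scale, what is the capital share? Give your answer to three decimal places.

α = 0.320

gY = gA + α·gK + (1−α)·gL, so gY − gA − gL = α(gK − gL).
4.73 − 0.97 + 0.57 = α × (12.97 − (-0.57)).
4.33 = 13.54 α, so α = 0.31979.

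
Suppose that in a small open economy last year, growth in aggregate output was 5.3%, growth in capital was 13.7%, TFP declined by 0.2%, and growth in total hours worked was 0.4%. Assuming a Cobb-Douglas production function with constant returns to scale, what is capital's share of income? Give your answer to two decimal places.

gY = gA + α·gK + (1−α)·gL, so gY − gA − gL = α(gK − gL).
5.3 + 0.2 − 0.4 = α × (13.7 − 0.4).
5.1 = 13.3 α, so α = 0.3835.

α = 0.38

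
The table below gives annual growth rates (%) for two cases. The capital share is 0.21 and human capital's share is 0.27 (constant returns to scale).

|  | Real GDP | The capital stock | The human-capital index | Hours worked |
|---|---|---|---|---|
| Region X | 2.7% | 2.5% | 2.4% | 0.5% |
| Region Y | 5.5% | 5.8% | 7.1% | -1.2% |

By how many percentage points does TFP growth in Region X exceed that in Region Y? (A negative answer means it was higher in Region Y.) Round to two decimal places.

-1.72 percentage points

Labor's share = 1 − 0.21 − 0.27 = 0.52.
Region X: TFP = 2.7 − 0.525 − 0.648 − 0.26 = 1.267%.
Region Y: TFP = 5.5 − 1.218 − 1.917 + 0.624 = 2.989%.
Difference = 1.267 − (2.989) = -1.722 pp.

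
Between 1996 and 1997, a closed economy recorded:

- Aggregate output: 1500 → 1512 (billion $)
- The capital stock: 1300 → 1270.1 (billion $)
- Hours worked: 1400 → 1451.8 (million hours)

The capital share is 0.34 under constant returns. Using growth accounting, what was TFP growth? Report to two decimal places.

-0.86%

Aggregate output growth = (1512 − 1500) / 1500 = 0.8%.
The capital stock growth = (1270.1 − 1300) / 1300 = -2.3%.
Hours worked growth = (1451.8 − 1400) / 1400 = 3.7%.
Labor's share = 1 − 0.34 = 0.66.
The capital stock: 0.34 × (-2.3) = -0.782 pp.
Hours worked: 0.66 × 3.7 = 2.442 pp.
TFP growth = 0.8 − 1.66 = -0.86%.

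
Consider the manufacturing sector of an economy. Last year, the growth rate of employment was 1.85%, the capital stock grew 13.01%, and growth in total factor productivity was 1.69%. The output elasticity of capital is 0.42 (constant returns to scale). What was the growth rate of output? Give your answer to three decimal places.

Labor's share = 1 − 0.42 = 0.58.
The capital stock: 0.42 × 13.01 = 5.4642 pp.
Employment: 0.58 × 1.85 = 1.073 pp.
Output growth = 1.69 + 6.5372 = 8.2272%.

8.227%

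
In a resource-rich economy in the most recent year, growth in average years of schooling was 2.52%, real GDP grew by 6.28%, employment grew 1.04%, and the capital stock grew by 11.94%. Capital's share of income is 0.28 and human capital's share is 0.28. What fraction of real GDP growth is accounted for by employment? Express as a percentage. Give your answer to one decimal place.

7.3%

Labor's share = 1 − 0.28 − 0.28 = 0.44.
Employment contributed 0.44 × 1.04 = 0.4576 pp.
Share of growth = 0.4576 / 6.28 × 100 = 7.287%.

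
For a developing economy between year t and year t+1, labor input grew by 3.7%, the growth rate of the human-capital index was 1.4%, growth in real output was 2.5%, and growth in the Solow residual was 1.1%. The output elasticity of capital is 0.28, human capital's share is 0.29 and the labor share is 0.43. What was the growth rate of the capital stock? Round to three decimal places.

-2.132%

Labor's share = 1 − 0.28 − 0.29 = 0.43.
gY = gA + 0.29×1.4 + 0.43×3.7 + 0.28×g.
0.28×g = 2.5 − 1.1 − 1.997 = -0.597.
g = -0.597 / 0.28 = -2.13214%.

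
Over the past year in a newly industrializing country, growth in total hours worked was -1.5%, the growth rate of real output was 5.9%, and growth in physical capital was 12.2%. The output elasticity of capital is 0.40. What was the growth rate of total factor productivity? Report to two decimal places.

1.92%

Labor's share = 1 − 0.4 = 0.6.
Physical capital: 0.4 × 12.2 = 4.88 pp.
Total hours worked: 0.6 × (-1.5) = -0.9 pp.
TFP growth = 5.9 − 3.98 = 1.92%.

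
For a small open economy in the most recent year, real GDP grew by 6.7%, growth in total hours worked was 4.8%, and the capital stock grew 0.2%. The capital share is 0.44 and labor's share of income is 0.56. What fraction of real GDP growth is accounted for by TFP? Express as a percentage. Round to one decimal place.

58.6%

Labor's share = 1 − 0.44 = 0.56.
The capital stock: 0.44 × 0.2 = 0.088 pp.
Total hours worked: 0.56 × 4.8 = 2.688 pp.
TFP growth = 6.7 − 2.776 = 3.924%.
TFP share of growth = 3.924 / 6.7 × 100 = 58.567%.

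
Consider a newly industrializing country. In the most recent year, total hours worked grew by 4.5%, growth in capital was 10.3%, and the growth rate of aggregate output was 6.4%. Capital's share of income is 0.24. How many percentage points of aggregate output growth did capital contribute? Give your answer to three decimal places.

2.472

Contribution = share × growth = 0.24 × 10.3 = 2.472 pp.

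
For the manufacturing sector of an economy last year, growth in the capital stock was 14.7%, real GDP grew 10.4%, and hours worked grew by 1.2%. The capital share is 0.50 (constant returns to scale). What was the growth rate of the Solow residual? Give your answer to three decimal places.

2.450%

Labor's share = 1 − 0.5 = 0.5.
The capital stock: 0.5 × 14.7 = 7.35 pp.
Hours worked: 0.5 × 1.2 = 0.6 pp.
TFP growth = 10.4 − 7.95 = 2.45%.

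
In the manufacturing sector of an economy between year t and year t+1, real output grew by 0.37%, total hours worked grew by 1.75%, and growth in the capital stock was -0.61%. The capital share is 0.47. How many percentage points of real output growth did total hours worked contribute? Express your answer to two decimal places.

0.93 percentage points

Labor's share = 1 − 0.47 = 0.53.
Contribution = share × growth = 0.53 × 1.75 = 0.9275 pp.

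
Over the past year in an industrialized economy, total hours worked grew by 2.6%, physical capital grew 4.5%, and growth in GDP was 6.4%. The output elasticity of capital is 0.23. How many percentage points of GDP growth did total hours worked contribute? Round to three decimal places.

Labor's share = 1 − 0.23 = 0.77.
Contribution = share × growth = 0.77 × 2.6 = 2.002 pp.

2.002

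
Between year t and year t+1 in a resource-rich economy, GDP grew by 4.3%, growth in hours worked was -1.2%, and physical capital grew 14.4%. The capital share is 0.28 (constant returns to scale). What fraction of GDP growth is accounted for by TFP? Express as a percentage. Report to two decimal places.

26.33%

Labor's share = 1 − 0.28 = 0.72.
Physical capital: 0.28 × 14.4 = 4.032 pp.
Hours worked: 0.72 × (-1.2) = -0.864 pp.
TFP growth = 4.3 − 3.168 = 1.132%.
TFP share of growth = 1.132 / 4.3 × 100 = 26.3256%.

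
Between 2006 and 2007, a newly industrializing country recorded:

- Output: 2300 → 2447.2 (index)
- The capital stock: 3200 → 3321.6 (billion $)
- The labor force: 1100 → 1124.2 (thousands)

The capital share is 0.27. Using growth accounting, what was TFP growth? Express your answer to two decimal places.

TFP growth was 3.77%.

Output growth = (2447.2 − 2300) / 2300 = 6.4%.
The capital stock growth = (3321.6 − 3200) / 3200 = 3.8%.
The labor force growth = (1124.2 − 1100) / 1100 = 2.2%.
Labor's share = 1 − 0.27 = 0.73.
The capital stock: 0.27 × 3.8 = 1.026 pp.
The labor force: 0.73 × 2.2 = 1.606 pp.
TFP growth = 6.4 − 2.632 = 3.768%.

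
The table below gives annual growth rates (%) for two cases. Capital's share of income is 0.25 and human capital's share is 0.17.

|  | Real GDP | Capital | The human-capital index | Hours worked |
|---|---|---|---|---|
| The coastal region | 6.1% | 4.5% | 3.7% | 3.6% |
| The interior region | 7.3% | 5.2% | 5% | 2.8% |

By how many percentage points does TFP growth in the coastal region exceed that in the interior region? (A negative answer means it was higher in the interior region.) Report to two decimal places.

Labor's share = 1 − 0.25 − 0.17 = 0.58.
The coastal region: TFP = 6.1 − 1.125 − 0.629 − 2.088 = 2.258%.
The interior region: TFP = 7.3 − 1.3 − 0.85 − 1.624 = 3.526%.
Difference = 2.258 − (3.526) = -1.268 pp.

-1.27 percentage points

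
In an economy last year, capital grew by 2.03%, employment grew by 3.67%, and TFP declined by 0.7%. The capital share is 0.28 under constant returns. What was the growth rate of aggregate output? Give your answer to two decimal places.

2.51%

Labor's share = 1 − 0.28 = 0.72.
Capital: 0.28 × 2.03 = 0.5684 pp.
Employment: 0.72 × 3.67 = 2.6424 pp.
Output growth = -0.7 + 3.2108 = 2.5108%.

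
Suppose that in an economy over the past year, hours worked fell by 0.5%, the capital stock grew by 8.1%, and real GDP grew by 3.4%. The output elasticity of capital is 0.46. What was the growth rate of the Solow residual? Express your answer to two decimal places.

Labor's share = 1 − 0.46 = 0.54.
The capital stock: 0.46 × 8.1 = 3.726 pp.
Hours worked: 0.54 × (-0.5) = -0.27 pp.
TFP growth = 3.4 − 3.456 = -0.056%.

-0.06%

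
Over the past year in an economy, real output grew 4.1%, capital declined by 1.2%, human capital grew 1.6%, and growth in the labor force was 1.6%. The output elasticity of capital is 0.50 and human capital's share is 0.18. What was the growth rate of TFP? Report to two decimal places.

Labor's share = 1 − 0.5 − 0.18 = 0.32.
Capital: 0.5 × (-1.2) = -0.6 pp.
Human capital: 0.18 × 1.6 = 0.288 pp.
The labor force: 0.32 × 1.6 = 0.512 pp.
TFP growth = 4.1 − 0.2 = 3.9%.

3.90%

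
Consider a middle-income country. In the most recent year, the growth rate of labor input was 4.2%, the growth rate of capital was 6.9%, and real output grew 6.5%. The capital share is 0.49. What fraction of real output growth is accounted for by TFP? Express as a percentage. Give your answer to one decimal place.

15.0%

Labor's share = 1 − 0.49 = 0.51.
Capital: 0.49 × 6.9 = 3.381 pp.
Labor input: 0.51 × 4.2 = 2.142 pp.
TFP growth = 6.5 − 5.523 = 0.977%.
TFP share of growth = 0.977 / 6.5 × 100 = 15.031%.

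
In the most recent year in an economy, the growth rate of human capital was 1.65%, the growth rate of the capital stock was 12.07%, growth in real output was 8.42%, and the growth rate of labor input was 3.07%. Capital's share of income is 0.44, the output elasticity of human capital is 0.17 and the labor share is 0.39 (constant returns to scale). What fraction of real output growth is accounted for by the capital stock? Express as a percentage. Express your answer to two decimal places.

The capital stock contributed 0.44 × 12.07 = 5.3108 pp.
Share of growth = 5.3108 / 8.42 × 100 = 63.0736%.

63.07%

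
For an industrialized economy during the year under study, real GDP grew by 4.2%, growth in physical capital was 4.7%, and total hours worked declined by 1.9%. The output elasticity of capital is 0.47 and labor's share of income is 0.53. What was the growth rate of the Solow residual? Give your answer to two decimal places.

Labor's share = 1 − 0.47 = 0.53.
Physical capital: 0.47 × 4.7 = 2.209 pp.
Total hours worked: 0.53 × (-1.9) = -1.007 pp.
TFP growth = 4.2 − 1.202 = 2.998%.

3.00%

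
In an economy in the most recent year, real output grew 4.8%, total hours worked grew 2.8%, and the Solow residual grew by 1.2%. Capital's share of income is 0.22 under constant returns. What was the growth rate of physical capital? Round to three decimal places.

Labor's share = 1 − 0.22 = 0.78.
gY = gA + 0.78×2.8 + 0.22×g.
0.22×g = 4.8 − 1.2 − 2.184 = 1.416.
g = 1.416 / 0.22 = 6.43636%.

Physical capital growth was 6.436%.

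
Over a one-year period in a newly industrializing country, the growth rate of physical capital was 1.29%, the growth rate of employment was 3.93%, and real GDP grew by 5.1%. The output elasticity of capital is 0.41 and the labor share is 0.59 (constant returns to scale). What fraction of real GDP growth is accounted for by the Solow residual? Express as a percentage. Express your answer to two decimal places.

44.16%

Labor's share = 1 − 0.41 = 0.59.
Physical capital: 0.41 × 1.29 = 0.5289 pp.
Employment: 0.59 × 3.93 = 2.3187 pp.
TFP growth = 5.1 − 2.8476 = 2.2524%.
TFP share of growth = 2.2524 / 5.1 × 100 = 44.1647%.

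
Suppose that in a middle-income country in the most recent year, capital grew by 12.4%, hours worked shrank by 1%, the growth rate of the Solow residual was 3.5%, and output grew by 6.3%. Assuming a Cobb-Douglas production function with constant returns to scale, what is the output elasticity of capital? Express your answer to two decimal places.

The output elasticity of capital is 0.28.

gY = gA + α·gK + (1−α)·gL, so gY − gA − gL = α(gK − gL).
6.3 − 3.5 + 1 = α × (12.4 − (-1)).
3.8 = 13.4 α, so α = 0.2836.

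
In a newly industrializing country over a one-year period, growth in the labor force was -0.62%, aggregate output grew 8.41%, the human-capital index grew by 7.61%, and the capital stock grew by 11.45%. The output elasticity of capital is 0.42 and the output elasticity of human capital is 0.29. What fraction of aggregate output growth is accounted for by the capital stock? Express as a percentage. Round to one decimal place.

The capital stock accounted for 57.2% of growth.

The capital stock contributed 0.42 × 11.45 = 4.809 pp.
Share of growth = 4.809 / 8.41 × 100 = 57.182%.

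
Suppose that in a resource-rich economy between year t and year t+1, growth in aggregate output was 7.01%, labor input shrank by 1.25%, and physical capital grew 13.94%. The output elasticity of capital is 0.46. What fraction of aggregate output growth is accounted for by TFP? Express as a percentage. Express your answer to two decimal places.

TFP accounted for 18.15% of growth.

Labor's share = 1 − 0.46 = 0.54.
Physical capital: 0.46 × 13.94 = 6.4124 pp.
Labor input: 0.54 × (-1.25) = -0.675 pp.
TFP growth = 7.01 − 5.7374 = 1.2726%.
TFP share of growth = 1.2726 / 7.01 × 100 = 18.1541%.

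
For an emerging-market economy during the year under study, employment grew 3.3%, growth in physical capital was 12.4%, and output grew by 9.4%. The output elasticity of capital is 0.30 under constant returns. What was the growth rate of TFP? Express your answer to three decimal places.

Labor's share = 1 − 0.3 = 0.7.
Physical capital: 0.3 × 12.4 = 3.72 pp.
Employment: 0.7 × 3.3 = 2.31 pp.
TFP growth = 9.4 − 6.03 = 3.37%.

3.370%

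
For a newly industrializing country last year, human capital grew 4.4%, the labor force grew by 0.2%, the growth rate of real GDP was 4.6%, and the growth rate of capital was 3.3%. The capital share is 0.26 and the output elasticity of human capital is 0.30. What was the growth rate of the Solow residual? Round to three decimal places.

Labor's share = 1 − 0.26 − 0.3 = 0.44.
Capital: 0.26 × 3.3 = 0.858 pp.
Human capital: 0.3 × 4.4 = 1.32 pp.
The labor force: 0.44 × 0.2 = 0.088 pp.
TFP growth = 4.6 − 2.266 = 2.334%.

The Solow residual growth was 2.334%.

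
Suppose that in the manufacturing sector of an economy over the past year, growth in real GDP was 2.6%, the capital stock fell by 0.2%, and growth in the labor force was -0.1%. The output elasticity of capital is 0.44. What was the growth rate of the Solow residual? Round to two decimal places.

Labor's share = 1 − 0.44 = 0.56.
The capital stock: 0.44 × (-0.2) = -0.088 pp.
The labor force: 0.56 × (-0.1) = -0.056 pp.
TFP growth = 2.6 + 0.144 = 2.744%.

The Solow residual grew 2.74%.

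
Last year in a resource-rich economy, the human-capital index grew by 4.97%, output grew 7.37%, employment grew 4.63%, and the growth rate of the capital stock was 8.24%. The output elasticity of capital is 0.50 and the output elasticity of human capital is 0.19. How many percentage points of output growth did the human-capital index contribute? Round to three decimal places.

Contribution = share × growth = 0.19 × 4.97 = 0.9443 pp.

0.944 percentage points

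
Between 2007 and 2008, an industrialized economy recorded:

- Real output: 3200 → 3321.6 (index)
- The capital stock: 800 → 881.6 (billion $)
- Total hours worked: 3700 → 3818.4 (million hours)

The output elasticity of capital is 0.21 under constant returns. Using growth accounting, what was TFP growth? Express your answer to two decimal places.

Real output growth = (3321.6 − 3200) / 3200 = 3.8%.
The capital stock growth = (881.6 − 800) / 800 = 10.2%.
Total hours worked growth = (3818.4 − 3700) / 3700 = 3.2%.
Labor's share = 1 − 0.21 = 0.79.
The capital stock: 0.21 × 10.2 = 2.142 pp.
Total hours worked: 0.79 × 3.2 = 2.528 pp.
TFP growth = 3.8 − 4.67 = -0.87%.

-0.87%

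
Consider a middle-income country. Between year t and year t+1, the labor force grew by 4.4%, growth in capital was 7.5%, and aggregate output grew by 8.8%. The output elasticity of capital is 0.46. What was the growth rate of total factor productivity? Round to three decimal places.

Total factor productivity growth was 2.974%.

Labor's share = 1 − 0.46 = 0.54.
Capital: 0.46 × 7.5 = 3.45 pp.
The labor force: 0.54 × 4.4 = 2.376 pp.
TFP growth = 8.8 − 5.826 = 2.974%.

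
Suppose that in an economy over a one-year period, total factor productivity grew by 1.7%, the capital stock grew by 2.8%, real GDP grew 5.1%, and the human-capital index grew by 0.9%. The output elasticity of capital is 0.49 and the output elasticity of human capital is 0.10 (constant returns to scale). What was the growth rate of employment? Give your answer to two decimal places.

4.73%

Labor's share = 1 − 0.49 − 0.1 = 0.41.
gY = gA + 0.49×2.8 + 0.1×0.9 + 0.41×g.
0.41×g = 5.1 − 1.7 − 1.462 = 1.938.
g = 1.938 / 0.41 = 4.7268%.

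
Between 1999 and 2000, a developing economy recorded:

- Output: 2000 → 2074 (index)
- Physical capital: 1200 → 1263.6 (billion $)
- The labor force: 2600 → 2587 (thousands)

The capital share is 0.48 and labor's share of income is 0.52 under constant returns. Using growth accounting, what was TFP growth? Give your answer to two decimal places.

Output growth = (2074 − 2000) / 2000 = 3.7%.
Physical capital growth = (1263.6 − 1200) / 1200 = 5.3%.
The labor force growth = (2587 − 2600) / 2600 = -0.5%.
Labor's share = 1 − 0.48 = 0.52.
Physical capital: 0.48 × 5.3 = 2.544 pp.
The labor force: 0.52 × (-0.5) = -0.26 pp.
TFP growth = 3.7 − 2.284 = 1.416%.

TFP grew 1.42%.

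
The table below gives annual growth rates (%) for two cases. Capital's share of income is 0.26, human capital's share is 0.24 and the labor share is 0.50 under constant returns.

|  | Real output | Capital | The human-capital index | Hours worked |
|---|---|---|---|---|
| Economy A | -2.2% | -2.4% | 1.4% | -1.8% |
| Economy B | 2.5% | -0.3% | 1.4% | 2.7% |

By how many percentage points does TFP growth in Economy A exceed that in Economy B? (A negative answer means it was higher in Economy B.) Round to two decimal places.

Labor's share = 1 − 0.26 − 0.24 = 0.5.
Economy A: TFP = -2.2 + 0.624 − 0.336 + 0.9 = -1.012%.
Economy B: TFP = 2.5 + 0.078 − 0.336 − 1.35 = 0.892%.
Difference = -1.012 − (0.892) = -1.904 pp.

-1.90 percentage points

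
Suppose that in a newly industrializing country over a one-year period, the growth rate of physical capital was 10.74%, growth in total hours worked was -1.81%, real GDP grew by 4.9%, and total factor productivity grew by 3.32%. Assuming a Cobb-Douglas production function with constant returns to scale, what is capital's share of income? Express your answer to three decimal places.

0.270

gY = gA + α·gK + (1−α)·gL, so gY − gA − gL = α(gK − gL).
4.9 − 3.32 + 1.81 = α × (10.74 − (-1.81)).
3.39 = 12.55 α, so α = 0.27012.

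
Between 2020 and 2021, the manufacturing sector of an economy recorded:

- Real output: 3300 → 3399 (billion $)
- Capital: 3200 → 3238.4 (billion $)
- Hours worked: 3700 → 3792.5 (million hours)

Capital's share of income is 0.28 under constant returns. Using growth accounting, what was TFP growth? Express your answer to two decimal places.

Real output growth = (3399 − 3300) / 3300 = 3%.
Capital growth = (3238.4 − 3200) / 3200 = 1.2%.
Hours worked growth = (3792.5 − 3700) / 3700 = 2.5%.
Labor's share = 1 − 0.28 = 0.72.
Capital: 0.28 × 1.2 = 0.336 pp.
Hours worked: 0.72 × 2.5 = 1.8 pp.
TFP growth = 3 − 2.136 = 0.864%.

0.86%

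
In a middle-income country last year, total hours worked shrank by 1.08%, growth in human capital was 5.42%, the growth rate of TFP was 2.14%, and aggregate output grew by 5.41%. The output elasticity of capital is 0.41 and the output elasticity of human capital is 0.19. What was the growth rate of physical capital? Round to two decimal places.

Labor's share = 1 − 0.41 − 0.19 = 0.4.
gY = gA + 0.19×5.42 + 0.4×(-1.08) + 0.41×g.
0.41×g = 5.41 − 2.14 − 0.5978 = 2.6722.
g = 2.6722 / 0.41 = 6.5176%.

6.52%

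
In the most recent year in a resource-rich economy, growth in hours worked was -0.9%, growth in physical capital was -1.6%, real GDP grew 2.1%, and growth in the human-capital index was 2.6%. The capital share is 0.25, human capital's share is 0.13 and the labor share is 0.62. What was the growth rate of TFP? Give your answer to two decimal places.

Labor's share = 1 − 0.25 − 0.13 = 0.62.
Physical capital: 0.25 × (-1.6) = -0.4 pp.
The human-capital index: 0.13 × 2.6 = 0.338 pp.
Hours worked: 0.62 × (-0.9) = -0.558 pp.
TFP growth = 2.1 + 0.62 = 2.72%.

2.72%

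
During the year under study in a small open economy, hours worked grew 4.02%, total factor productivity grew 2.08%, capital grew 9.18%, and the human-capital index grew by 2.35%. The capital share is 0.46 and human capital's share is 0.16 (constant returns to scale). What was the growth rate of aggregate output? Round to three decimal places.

8.206%

Labor's share = 1 − 0.46 − 0.16 = 0.38.
Capital: 0.46 × 9.18 = 4.2228 pp.
The human-capital index: 0.16 × 2.35 = 0.376 pp.
Hours worked: 0.38 × 4.02 = 1.5276 pp.
Output growth = 2.08 + 6.1264 = 8.2064%.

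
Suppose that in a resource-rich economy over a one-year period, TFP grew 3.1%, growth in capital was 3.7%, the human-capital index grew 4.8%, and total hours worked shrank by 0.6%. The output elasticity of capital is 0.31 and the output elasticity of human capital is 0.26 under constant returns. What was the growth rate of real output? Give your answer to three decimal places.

Labor's share = 1 − 0.31 − 0.26 = 0.43.
Capital: 0.31 × 3.7 = 1.147 pp.
The human-capital index: 0.26 × 4.8 = 1.248 pp.
Total hours worked: 0.43 × (-0.6) = -0.258 pp.
Output growth = 3.1 + 2.137 = 5.237%.

Real output growth was 5.237%.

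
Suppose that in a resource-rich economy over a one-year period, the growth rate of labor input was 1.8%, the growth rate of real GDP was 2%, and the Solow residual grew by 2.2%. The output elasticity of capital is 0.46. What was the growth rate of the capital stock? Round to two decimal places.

-2.55%

Labor's share = 1 − 0.46 = 0.54.
gY = gA + 0.54×1.8 + 0.46×g.
0.46×g = 2 − 2.2 − 0.972 = -1.172.
g = -1.172 / 0.46 = -2.5478%.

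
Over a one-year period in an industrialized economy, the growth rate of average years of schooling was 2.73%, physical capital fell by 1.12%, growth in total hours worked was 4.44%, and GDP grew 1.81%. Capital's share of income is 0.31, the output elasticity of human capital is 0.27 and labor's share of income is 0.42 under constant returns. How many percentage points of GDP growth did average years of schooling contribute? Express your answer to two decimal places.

Contribution = share × growth = 0.27 × 2.73 = 0.7371 pp.

0.74 percentage points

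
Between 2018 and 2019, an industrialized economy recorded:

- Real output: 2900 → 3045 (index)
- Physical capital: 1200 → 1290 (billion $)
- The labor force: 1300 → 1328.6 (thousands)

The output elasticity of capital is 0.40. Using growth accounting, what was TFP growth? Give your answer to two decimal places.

Real output growth = (3045 − 2900) / 2900 = 5%.
Physical capital growth = (1290 − 1200) / 1200 = 7.5%.
The labor force growth = (1328.6 − 1300) / 1300 = 2.2%.
Labor's share = 1 − 0.4 = 0.6.
Physical capital: 0.4 × 7.5 = 3 pp.
The labor force: 0.6 × 2.2 = 1.32 pp.
TFP growth = 5 − 4.32 = 0.68%.

0.68%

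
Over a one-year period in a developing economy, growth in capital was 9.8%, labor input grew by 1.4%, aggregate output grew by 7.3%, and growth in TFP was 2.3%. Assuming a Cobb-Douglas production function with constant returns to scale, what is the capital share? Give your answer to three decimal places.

α = 0.429

gY = gA + α·gK + (1−α)·gL, so gY − gA − gL = α(gK − gL).
7.3 − 2.3 − 1.4 = α × (9.8 − 1.4).
3.6 = 8.4 α, so α = 0.42857.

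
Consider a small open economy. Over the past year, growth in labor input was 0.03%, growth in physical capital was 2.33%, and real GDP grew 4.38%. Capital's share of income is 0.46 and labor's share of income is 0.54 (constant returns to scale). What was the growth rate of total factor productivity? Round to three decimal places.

Labor's share = 1 − 0.46 = 0.54.
Physical capital: 0.46 × 2.33 = 1.0718 pp.
Labor input: 0.54 × 0.03 = 0.0162 pp.
TFP growth = 4.38 − 1.088 = 3.292%.

Total factor productivity growth was 3.292%.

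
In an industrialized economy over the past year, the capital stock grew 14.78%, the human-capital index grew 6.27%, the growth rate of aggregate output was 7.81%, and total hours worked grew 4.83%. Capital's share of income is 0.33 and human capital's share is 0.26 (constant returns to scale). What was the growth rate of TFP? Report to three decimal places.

-0.678%

Labor's share = 1 − 0.33 − 0.26 = 0.41.
The capital stock: 0.33 × 14.78 = 4.8774 pp.
The human-capital index: 0.26 × 6.27 = 1.6302 pp.
Total hours worked: 0.41 × 4.83 = 1.9803 pp.
TFP growth = 7.81 − 8.4879 = -0.6779%.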